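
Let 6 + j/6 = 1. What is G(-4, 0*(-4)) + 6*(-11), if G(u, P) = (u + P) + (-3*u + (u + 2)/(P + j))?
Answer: -869/15 ≈ -57.933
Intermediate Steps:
j = -30 (j = -36 + 6*1 = -36 + 6 = -30)
G(u, P) = P - 2*u + (2 + u)/(-30 + P) (G(u, P) = (u + P) + (-3*u + (u + 2)/(P - 30)) = (P + u) + (-3*u + (2 + u)/(-30 + P)) = P - 2*u + (2 + u)/(-30 + P))
G(-4, 0*(-4)) + 6*(-11) = (2 + (0*(-4))² - 0*(-4) + 61*(-4) - 2*0*(-4)*(-4))/(-30 + 0*(-4)) + 6*(-11) = (2 + 0² - 30*0 - 244 - 2*0*(-4))/(-30 + 0) - 66 = (2 + 0 + 0 - 244 + 0)/(-30) - 66 = -1/30*(-242) - 66 = 121/15 - 66 = -869/15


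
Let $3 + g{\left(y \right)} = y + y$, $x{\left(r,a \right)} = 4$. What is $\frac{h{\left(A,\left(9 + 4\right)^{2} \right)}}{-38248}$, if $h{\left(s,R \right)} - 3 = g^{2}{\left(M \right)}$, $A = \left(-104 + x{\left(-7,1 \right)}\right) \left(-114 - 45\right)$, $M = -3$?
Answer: $- \frac{3}{1366} \approx -0.0021962$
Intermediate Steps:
$A = 15900$ ($A = \left(-104 + 4\right) \left(-114 - 45\right) = \left(-100\right) \left(-159\right) = 15900$)
$g{\left(y \right)} = -3 + 2 y$ ($g{\left(y \right)} = -3 + \left(y + y\right) = -3 + 2 y$)
$h{\left(s,R \right)} = 84$ ($h{\left(s,R \right)} = 3 + \left(-3 + 2 \left(-3\right)\right)^{2} = 3 + \left(-3 - 6\right)^{2} = 3 + \left(-9\right)^{2} = 3 + 81 = 84$)
$\frac{h{\left(A,\left(9 + 4\right)^{2} \right)}}{-38248} = \frac{84}{-38248} = 84 \left(- \frac{1}{38248}\right) = - \frac{3}{1366}$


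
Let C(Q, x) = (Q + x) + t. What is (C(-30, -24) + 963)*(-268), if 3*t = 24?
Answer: -245756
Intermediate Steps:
t = 8 (t = (1/3)*24 = 8)
C(Q, x) = 8 + Q + x (C(Q, x) = (Q + x) + 8 = 8 + Q + x)
(C(-30, -24) + 963)*(-268) = ((8 - 30 - 24) + 963)*(-268) = (-46 + 963)*(-268) = 917*(-268) = -245756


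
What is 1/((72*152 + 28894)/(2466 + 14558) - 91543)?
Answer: -8512/779194097 ≈ -1.0924e-5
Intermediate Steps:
1/((72*152 + 28894)/(2466 + 14558) - 91543) = 1/((10944 + 28894)/17024 - 91543) = 1/(39838*(1/17024) - 91543) = 1/(19919/8512 - 91543) = 1/(-779194097/8512) = -8512/779194097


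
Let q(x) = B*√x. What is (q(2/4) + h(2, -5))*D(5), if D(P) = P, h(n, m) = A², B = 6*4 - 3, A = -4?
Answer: 80 + 105*√2/2 ≈ 154.25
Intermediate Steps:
B = 21 (B = 24 - 3 = 21)
h(n, m) = 16 (h(n, m) = (-4)² = 16)
q(x) = 21*√x
(q(2/4) + h(2, -5))*D(5) = (21*√(2/4) + 16)*5 = (21*√(2*(¼)) + 16)*5 = (21*√(½) + 16)*5 = (21*(√2/2) + 16)*5 = (21*√2/2 + 16)*5 = (16 + 21*√2/2)*5 = 80 + 105*√2/2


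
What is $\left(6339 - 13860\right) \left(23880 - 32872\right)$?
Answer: $67628832$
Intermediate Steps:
$\left(6339 - 13860\right) \left(23880 - 32872\right) = \left(-7521\right) \left(-8992\right) = 67628832$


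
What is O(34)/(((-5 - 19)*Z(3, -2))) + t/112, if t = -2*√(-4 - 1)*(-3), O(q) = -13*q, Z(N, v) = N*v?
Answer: -221/72 + 3*I*√5/56 ≈ -3.0694 + 0.11979*I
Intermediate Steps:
t = 6*I*√5 (t = -2*I*√5*(-3) = 6*I*√5 ≈ 13.416*I)
O(34)/(((-5 - 19)*Z(3, -2))) + t/112 = (-13*34)/(((-5 - 19)*(3*(-2)))) + (6*I*√5)/112 = -442/((-24*(-6))) + (6*I*√5)*(1/112) = -442/144 + 3*I*√5/56 = -442*1/144 + 3*I*√5/56 = -221/72 + 3*I*√5/56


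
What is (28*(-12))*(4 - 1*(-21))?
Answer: -8400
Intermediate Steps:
(28*(-12))*(4 - 1*(-21)) = -336*(4 + 21) = -336*25 = -8400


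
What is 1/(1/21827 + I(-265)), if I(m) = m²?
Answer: 21827/1532801076 ≈ 1.4240e-5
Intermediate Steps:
1/(1/21827 + I(-265)) = 1/(1/21827 + (-265)²) = 1/(1/21827 + 70225) = 1/(1532801076/21827) = 21827/1532801076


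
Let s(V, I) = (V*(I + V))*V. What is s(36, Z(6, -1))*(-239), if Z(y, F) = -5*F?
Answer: -12699504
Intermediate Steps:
s(V, I) = V²*(I + V)
s(36, Z(6, -1))*(-239) = (36²*(-5*(-1) + 36))*(-239) = (1296*(5 + 36))*(-239) = (1296*41)*(-239) = 53136*(-239) = -12699504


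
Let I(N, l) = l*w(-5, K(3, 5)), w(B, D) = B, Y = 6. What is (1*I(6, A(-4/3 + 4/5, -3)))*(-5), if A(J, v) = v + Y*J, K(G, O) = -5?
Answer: -155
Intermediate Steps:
A(J, v) = v + 6*J
I(N, l) = -5*l (I(N, l) = l*(-5) = -5*l)
(1*I(6, A(-4/3 + 4/5, -3)))*(-5) = (1*(-5*(-3 + 6*(-4/3 + 4/5))))*(-5) = (1*(-5*(-3 + 6*(-4*⅓ + 4*(⅕)))))*(-5) = (1*(-5*(-3 + 6*(-4/3 + ⅘))))*(-5) = (1*(-5*(-3 + 6*(-8/15))))*(-5) = (1*(-5*(-3 - 16/5)))*(-5) = (1*(-5*(-31/5)))*(-5) = (1*31)*(-5) = 31*(-5) = -155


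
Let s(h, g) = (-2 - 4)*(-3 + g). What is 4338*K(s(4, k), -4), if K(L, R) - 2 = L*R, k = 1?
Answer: -199548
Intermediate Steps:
s(h, g) = 18 - 6*g (s(h, g) = -6*(-3 + g) = 18 - 6*g)
K(L, R) = 2 + L*R
4338*K(s(4, k), -4) = 4338*(2 + (18 - 6*1)*(-4)) = 4338*(2 + (18 - 6)*(-4)) = 4338*(2 + 12*(-4)) = 4338*(2 - 48) = 4338*(-46) = -199548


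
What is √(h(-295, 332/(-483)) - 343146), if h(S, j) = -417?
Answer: I*√343563 ≈ 586.14*I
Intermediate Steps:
√(h(-295, 332/(-483)) - 343146) = √(-417 - 343146) = √(-343563) = I*√343563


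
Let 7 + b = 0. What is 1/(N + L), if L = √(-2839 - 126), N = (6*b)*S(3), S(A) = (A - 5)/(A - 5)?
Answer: -42/4729 - I*√2965/4729 ≈ -0.0088814 - 0.011514*I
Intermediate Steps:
b = -7 (b = -7 + 0 = -7)
S(A) = 1 (S(A) = (-5 + A)/(-5 + A) = 1)
N = -42 (N = (6*(-7))*1 = -42*1 = -42)
L = I*√2965 (L = √(-2965) = I*√2965 ≈ 54.452*I)
1/(N + L) = 1/(-42 + I*√2965)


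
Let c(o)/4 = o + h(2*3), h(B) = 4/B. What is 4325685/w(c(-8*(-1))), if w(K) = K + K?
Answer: 998235/16 ≈ 62390.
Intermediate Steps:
c(o) = 8/3 + 4*o (c(o) = 4*(o + 4/((2*3))) = 4*(o + 4/6) = 4*(o + 4*(⅙)) = 4*(o + ⅔) = 4*(⅔ + o) = 8/3 + 4*o)
w(K) = 2*K
4325685/w(c(-8*(-1))) = 4325685/((2*(8/3 + 4*(-8*(-1))))) = 4325685/((2*(8/3 + 4*8))) = 4325685/((2*(8/3 + 32))) = 4325685/((2*(104/3))) = 4325685/(208/3) = 4325685*(3/208) = 998235/16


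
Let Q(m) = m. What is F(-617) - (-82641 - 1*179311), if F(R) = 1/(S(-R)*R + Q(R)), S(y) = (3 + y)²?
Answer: 62128574833983/237175417 ≈ 2.6195e+5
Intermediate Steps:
F(R) = 1/(R + R*(3 - R)²) (F(R) = 1/((3 - R)²*R + R) = 1/(R*(3 - R)² + R) = 1/(R + R*(3 - R)²))
F(-617) - (-82641 - 1*179311) = 1/((-617)*(1 + (-3 - 617)²)) - (-82641 - 1*179311) = -1/(617*(1 + (-620)²)) - (-82641 - 179311) = -1/(617*(1 + 384400)) - 1*(-261952) = -1/617/384401 + 261952 = -1/617*1/384401 + 261952 = -1/237175417 + 261952 = 62128574833983/237175417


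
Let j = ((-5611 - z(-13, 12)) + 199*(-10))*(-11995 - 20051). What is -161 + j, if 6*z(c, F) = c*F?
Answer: 242748289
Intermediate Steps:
z(c, F) = F*c/6 (z(c, F) = (c*F)/6 = (F*c)/6 = F*c/6)
j = 242748450 (j = ((-5611 - 12*(-13)/6) + 199*(-10))*(-11995 - 20051) = ((-5611 - 1*(-26)) - 1990)*(-32046) = ((-5611 + 26) - 1990)*(-32046) = (-5585 - 1990)*(-32046) = -7575*(-32046) = 242748450)
-161 + j = -161 + 242748450 = 242748289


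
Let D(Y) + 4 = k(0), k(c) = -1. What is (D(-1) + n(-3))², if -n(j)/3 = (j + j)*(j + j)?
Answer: 12769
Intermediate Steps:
D(Y) = -5 (D(Y) = -4 - 1 = -5)
n(j) = -12*j² (n(j) = -3*(j + j)*(j + j) = -3*2*j*2*j = -12*j²)
(D(-1) + n(-3))² = (-5 - 12*(-3)²)² = (-5 - 12*9)² = (-5 - 108)² = (-113)² = 12769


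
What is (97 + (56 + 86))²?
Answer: 57121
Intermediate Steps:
(97 + (56 + 86))² = (97 + 142)² = 239² = 57121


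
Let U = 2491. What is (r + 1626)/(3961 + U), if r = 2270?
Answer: 974/1613 ≈ 0.60384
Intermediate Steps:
(r + 1626)/(3961 + U) = (2270 + 1626)/(3961 + 2491) = 3896/6452 = 3896*(1/6452) = 974/1613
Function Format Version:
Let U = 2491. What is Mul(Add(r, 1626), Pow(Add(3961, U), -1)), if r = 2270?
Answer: Rational(974, 1613) ≈ 0.60384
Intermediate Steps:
Mul(Add(r, 1626), Pow(Add(3961, U), -1)) = Mul(Add(2270, 1626), Pow(Add(3961, 2491), -1)) = Mul(3896, Pow(6452, -1)) = Mul(3896, Rational(1, 6452)) = Rational(974, 1613)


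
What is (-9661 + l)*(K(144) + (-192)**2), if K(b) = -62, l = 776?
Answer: -326985770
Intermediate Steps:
(-9661 + l)*(K(144) + (-192)**2) = (-9661 + 776)*(-62 + (-192)**2) = -8885*(-62 + 36864) = -8885*36802 = -326985770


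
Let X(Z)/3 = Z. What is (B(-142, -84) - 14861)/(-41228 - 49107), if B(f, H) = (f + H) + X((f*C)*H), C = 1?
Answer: -20697/90335 ≈ -0.22911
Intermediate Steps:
X(Z) = 3*Z
B(f, H) = H + f + 3*H*f (B(f, H) = (f + H) + 3*((f*1)*H) = (H + f) + 3*(f*H) = (H + f) + 3*(H*f) = (H + f) + 3*H*f = H + f + 3*H*f)
(B(-142, -84) - 14861)/(-41228 - 49107) = ((-84 - 142 + 3*(-84)*(-142)) - 14861)/(-41228 - 49107) = ((-84 - 142 + 35784) - 14861)/(-90335) = (35558 - 14861)*(-1/90335) = 20697*(-1/90335) = -20697/90335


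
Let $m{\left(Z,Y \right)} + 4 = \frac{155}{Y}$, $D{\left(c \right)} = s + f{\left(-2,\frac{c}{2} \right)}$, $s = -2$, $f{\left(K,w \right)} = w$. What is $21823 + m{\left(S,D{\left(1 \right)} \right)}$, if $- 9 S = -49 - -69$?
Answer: $\frac{65147}{3} \approx 21716.0$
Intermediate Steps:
$S = - \frac{20}{9}$ ($S = - \frac{-49 - -69}{9} = - \frac{-49 + 69}{9} = \left(- \frac{1}{9}\right) 20 = - \frac{20}{9} \approx -2.2222$)
$D{\left(c \right)} = -2 + \frac{c}{2}$
$m{\left(Z,Y \right)} = -4 + \frac{155}{Y}$
$21823 + m{\left(S,D{\left(1 \right)} \right)} = 21823 + \left(-4 + \frac{155}{-2 + \frac{1}{2} \cdot 1}\right) = 21823 + \left(-4 + \frac{155}{-2 + \frac{1}{2}}\right) = 21823 + \left(-4 + \frac{155}{- \frac{3}{2}}\right) = 21823 + \left(-4 + 155 \left(- \frac{2}{3}\right)\right) = 21823 - \frac{322}{3} = \frac{65147}{3}$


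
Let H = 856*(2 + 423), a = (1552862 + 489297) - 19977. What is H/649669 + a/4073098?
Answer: 1397771005079/1323082752281 ≈ 1.0564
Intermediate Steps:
a = 2022182 (a = 2042159 - 19977 = 2022182)
H = 363800 (H = 856*425 = 363800)
H/649669 + a/4073098 = 363800/649669 + 2022182/4073098 = 363800*(1/649669) + 2022182*(1/4073098) = 363800/649669 + 1011091/2036549 = 1397771005079/1323082752281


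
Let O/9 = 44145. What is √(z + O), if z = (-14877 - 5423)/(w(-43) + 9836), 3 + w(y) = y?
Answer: √380791414135/979 ≈ 630.32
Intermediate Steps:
O = 397305 (O = 9*44145 = 397305)
w(y) = -3 + y
z = -2030/979 (z = (-14877 - 5423)/((-3 - 43) + 9836) = -20300/(-46 + 9836) = -20300/9790 = -20300*1/9790 = -2030/979 ≈ -2.0735)
√(z + O) = √(-2030/979 + 397305) = √(388959565/979) = √380791414135/979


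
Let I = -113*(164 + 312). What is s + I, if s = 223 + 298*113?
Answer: -19891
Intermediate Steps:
I = -53788 (I = -113*476 = -53788)
s = 33897 (s = 223 + 33674 = 33897)
s + I = 33897 - 53788 = -19891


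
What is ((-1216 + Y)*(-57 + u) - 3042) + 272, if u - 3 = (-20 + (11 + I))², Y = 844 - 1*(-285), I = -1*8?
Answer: -23215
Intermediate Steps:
I = -8
Y = 1129 (Y = 844 + 285 = 1129)
u = 292 (u = 3 + (-20 + (11 - 8))² = 3 + (-20 + 3)² = 3 + (-17)² = 3 + 289 = 292)
((-1216 + Y)*(-57 + u) - 3042) + 272 = ((-1216 + 1129)*(-57 + 292) - 3042) + 272 = (-87*235 - 3042) + 272 = (-20445 - 3042) + 272 = -23487 + 272 = -23215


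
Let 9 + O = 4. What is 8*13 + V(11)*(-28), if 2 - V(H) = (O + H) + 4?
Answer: 328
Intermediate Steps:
O = -5 (O = -9 + 4 = -5)
V(H) = 3 - H (V(H) = 2 - ((-5 + H) + 4) = 2 - (-1 + H) = 2 + (1 - H) = 3 - H)
8*13 + V(11)*(-28) = 8*13 + (3 - 1*11)*(-28) = 104 + (3 - 11)*(-28) = 104 - 8*(-28) = 104 + 224 = 328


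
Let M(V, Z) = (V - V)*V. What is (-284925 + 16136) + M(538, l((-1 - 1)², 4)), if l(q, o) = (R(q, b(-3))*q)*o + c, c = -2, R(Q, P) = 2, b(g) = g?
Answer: -268789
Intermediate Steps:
l(q, o) = -2 + 2*o*q (l(q, o) = (2*q)*o - 2 = 2*o*q - 2 = -2 + 2*o*q)
M(V, Z) = 0 (M(V, Z) = 0*V = 0)
(-284925 + 16136) + M(538, l((-1 - 1)², 4)) = (-284925 + 16136) + 0 = -268789 + 0 = -268789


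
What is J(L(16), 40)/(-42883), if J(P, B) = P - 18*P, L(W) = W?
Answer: 272/42883 ≈ 0.0063428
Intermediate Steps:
J(P, B) = -17*P (J(P, B) = P - 18*P = -17*P)
J(L(16), 40)/(-42883) = -17*16/(-42883) = -272*(-1/42883) = 272/42883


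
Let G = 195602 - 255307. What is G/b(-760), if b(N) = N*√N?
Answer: -11941*I*√190/57760 ≈ -2.8496*I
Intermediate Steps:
b(N) = N^(3/2)
G = -59705
G/b(-760) = -59705*I*√190/288800 = -11941*I*√190/57760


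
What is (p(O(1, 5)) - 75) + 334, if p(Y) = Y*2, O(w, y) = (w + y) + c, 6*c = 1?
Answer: 814/3 ≈ 271.33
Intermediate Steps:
c = 1/6 (c = (1/6)*1 = 1/6 ≈ 0.16667)
O(w, y) = 1/6 + w + y (O(w, y) = (w + y) + 1/6 = 1/6 + w + y)
p(Y) = 2*Y
(p(O(1, 5)) - 75) + 334 = (2*(1/6 + 1 + 5) - 75) + 334 = (2*(37/6) - 75) + 334 = (37/3 - 75) + 334 = -188/3 + 334 = 814/3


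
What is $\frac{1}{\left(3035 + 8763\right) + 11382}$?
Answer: $\frac{1}{23180} \approx 4.3141 \cdot 10^{-5}$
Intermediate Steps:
$\frac{1}{\left(3035 + 8763\right) + 11382} = \frac{1}{11798 + 11382} = \frac{1}{23180}$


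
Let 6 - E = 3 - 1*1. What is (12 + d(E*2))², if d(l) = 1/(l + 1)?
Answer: 11881/81 ≈ 146.68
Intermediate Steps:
E = 4 (E = 6 - (3 - 1*1) = 6 - (3 - 1) = 6 - 1*2 = 6 - 2 = 4)
d(l) = 1/(1 + l)
(12 + d(E*2))² = (12 + 1/(1 + 4*2))² = (12 + 1/(1 + 8))² = (12 + 1/9)² = (12 + ⅑)² = (109/9)² = 11881/81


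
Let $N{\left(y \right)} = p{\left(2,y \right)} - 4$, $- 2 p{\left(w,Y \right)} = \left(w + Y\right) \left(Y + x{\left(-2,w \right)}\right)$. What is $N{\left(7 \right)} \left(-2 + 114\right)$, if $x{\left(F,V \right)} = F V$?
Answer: $-1960$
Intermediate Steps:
$p{\left(w,Y \right)} = - \frac{\left(Y + w\right) \left(Y - 2 w\right)}{2}$ ($p{\left(w,Y \right)} = - \frac{\left(w + Y\right) \left(Y - 2 w\right)}{2} = - \frac{\left(Y + w\right) \left(Y - 2 w\right)}{2}$)
$N{\left(y \right)} = y - \frac{y^{2}}{2}$ ($N{\left(y \right)} = \left(2^{2} - \frac{y^{2}}{2} + \frac{1}{2} y 2\right) - 4 = \left(4 - \frac{y^{2}}{2} + y\right) - 4 = \left(4 + y - \frac{y^{2}}{2}\right) - 4 = y - \frac{y^{2}}{2}$)
$N{\left(7 \right)} \left(-2 + 114\right) = \frac{1}{2} \cdot 7 \left(2 - 7\right) \left(-2 + 114\right) = \frac{1}{2} \cdot 7 \left(2 - 7\right) 112 = \frac{1}{2} \cdot 7 \left(-5\right) 112 = \left(- \frac{35}{2}\right) 112 = -1960$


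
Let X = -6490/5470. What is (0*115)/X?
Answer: 0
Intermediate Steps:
X = -649/547 (X = -6490*1/5470 = -649/547 ≈ -1.1865)
(0*115)/X = (0*115)/(-649/547) = 0*(-547/649) = 0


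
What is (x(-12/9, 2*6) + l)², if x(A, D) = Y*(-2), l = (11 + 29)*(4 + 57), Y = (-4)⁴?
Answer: 3717184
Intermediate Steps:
Y = 256
l = 2440 (l = 40*61 = 2440)
x(A, D) = -512 (x(A, D) = 256*(-2) = -512)
(x(-12/9, 2*6) + l)² = (-512 + 2440)² = 1928² = 3717184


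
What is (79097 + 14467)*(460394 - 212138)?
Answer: 23227824384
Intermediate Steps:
(79097 + 14467)*(460394 - 212138) = 93564*248256 = 23227824384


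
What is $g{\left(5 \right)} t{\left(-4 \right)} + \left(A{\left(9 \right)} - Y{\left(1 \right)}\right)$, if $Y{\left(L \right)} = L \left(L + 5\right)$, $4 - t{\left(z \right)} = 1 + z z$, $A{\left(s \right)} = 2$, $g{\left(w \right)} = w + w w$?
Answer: $-394$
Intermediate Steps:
$g{\left(w \right)} = w + w^{2}$
$t{\left(z \right)} = 3 - z^{2}$ ($t{\left(z \right)} = 4 - \left(1 + z z\right) = 4 - \left(1 + z^{2}\right) = 3 - z^{2}$)
$Y{\left(L \right)} = L \left(5 + L\right)$
$g{\left(5 \right)} t{\left(-4 \right)} + \left(A{\left(9 \right)} - Y{\left(1 \right)}\right) = 5 \left(1 + 5\right) \left(3 - \left(-4\right)^{2}\right) + \left(2 - 1 \left(5 + 1\right)\right) = 5 \cdot 6 \left(3 - 16\right) + \left(2 - 1 \cdot 6\right) = 30 \left(3 - 16\right) + \left(2 - 6\right) = 30 \left(-13\right) + \left(2 - 6\right) = -390 - 4 = -394$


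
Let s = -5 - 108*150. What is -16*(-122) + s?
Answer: -14253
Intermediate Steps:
s = -16205 (s = -5 - 1*16200 = -5 - 16200 = -16205)
-16*(-122) + s = -16*(-122) - 16205 = 1952 - 16205 = -14253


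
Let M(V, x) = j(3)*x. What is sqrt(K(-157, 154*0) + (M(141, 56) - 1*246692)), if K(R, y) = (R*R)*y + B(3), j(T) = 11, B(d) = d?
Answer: I*sqrt(246073) ≈ 496.06*I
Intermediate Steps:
M(V, x) = 11*x
K(R, y) = 3 + y*R**2 (K(R, y) = (R*R)*y + 3 = R**2*y + 3 = y*R**2 + 3 = 3 + y*R**2)
sqrt(K(-157, 154*0) + (M(141, 56) - 1*246692)) = sqrt((3 + (154*0)*(-157)**2) + (11*56 - 1*246692)) = sqrt((3 + 0*24649) + (616 - 246692)) = sqrt((3 + 0) - 246076) = sqrt(3 - 246076) = sqrt(-246073) = I*sqrt(246073)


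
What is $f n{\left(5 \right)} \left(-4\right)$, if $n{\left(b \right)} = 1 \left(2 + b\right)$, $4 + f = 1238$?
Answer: $-34552$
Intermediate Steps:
$f = 1234$ ($f = -4 + 1238 = 1234$)
$n{\left(b \right)} = 2 + b$
$f n{\left(5 \right)} \left(-4\right) = 1234 \left(2 + 5\right) \left(-4\right) = 1234 \cdot 7 \left(-4\right) = 8638 \left(-4\right) = -34552$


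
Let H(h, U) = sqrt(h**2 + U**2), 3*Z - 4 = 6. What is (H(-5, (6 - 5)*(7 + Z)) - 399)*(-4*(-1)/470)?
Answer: -798/235 + 2*sqrt(1186)/705 ≈ -3.2980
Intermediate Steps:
Z = 10/3 (Z = 4/3 + (1/3)*6 = 4/3 + 2 = 10/3 ≈ 3.3333)
H(h, U) = sqrt(U**2 + h**2)
(H(-5, (6 - 5)*(7 + Z)) - 399)*(-4*(-1)/470) = (sqrt(((6 - 5)*(7 + 10/3))**2 + (-5)**2) - 399)*(-4*(-1)/470) = (sqrt((1*(31/3))**2 + 25) - 399)*(4*(1/470)) = (sqrt((31/3)**2 + 25) - 399)*(2/235) = (sqrt(961/9 + 25) - 399)*(2/235) = (sqrt(1186/9) - 399)*(2/235) = (sqrt(1186)/3 - 399)*(2/235) = (-399 + sqrt(1186)/3)*(2/235) = -798/235 + 2*sqrt(1186)/705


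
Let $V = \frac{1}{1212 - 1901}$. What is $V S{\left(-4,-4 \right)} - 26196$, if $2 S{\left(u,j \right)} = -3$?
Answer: $- \frac{36098085}{1378} \approx -26196.0$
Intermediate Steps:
$S{\left(u,j \right)} = - \frac{3}{2}$ ($S{\left(u,j \right)} = \frac{1}{2} \left(-3\right) = - \frac{3}{2}$)
$V = - \frac{1}{689}$ ($V = \frac{1}{-689} = - \frac{1}{689} \approx -0.0014514$)
$V S{\left(-4,-4 \right)} - 26196 = \left(- \frac{1}{689}\right) \left(- \frac{3}{2}\right) - 26196 = \frac{3}{1378} - 26196 = - \frac{36098085}{1378}$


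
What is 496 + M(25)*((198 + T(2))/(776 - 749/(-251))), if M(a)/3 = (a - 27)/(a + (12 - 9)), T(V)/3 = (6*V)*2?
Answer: 15083581/30415 ≈ 495.93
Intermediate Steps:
T(V) = 36*V (T(V) = 3*((6*V)*2) = 3*(12*V) = 36*V)
M(a) = 3*(-27 + a)/(3 + a) (M(a) = 3*((a - 27)/(a + (12 - 9))) = 3*((-27 + a)/(a + 3)) = 3*((-27 + a)/(3 + a)) = 3*(-27 + a)/(3 + a))
496 + M(25)*((198 + T(2))/(776 - 749/(-251))) = 496 + (3*(-27 + 25)/(3 + 25))*((198 + 36*2)/(776 - 749/(-251))) = 496 + (3*(-2)/28)*((198 + 72)/(776 - 749*(-1/251))) = 496 + (3*(1/28)*(-2))*(270/(776 + 749/251)) = 496 - 405/(7*195525/251) = 496 - 405*251/(7*195525) = 496 - 3/14*1506/4345 = 496 - 2259/30415 = 15083581/30415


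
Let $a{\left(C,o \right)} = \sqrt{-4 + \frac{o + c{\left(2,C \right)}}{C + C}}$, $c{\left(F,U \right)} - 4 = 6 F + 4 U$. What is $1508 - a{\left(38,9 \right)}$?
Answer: $1508 - \frac{i \sqrt{2413}}{38} \approx 1508.0 - 1.2927 i$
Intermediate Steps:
$c{\left(F,U \right)} = 4 + 4 U + 6 F$ ($c{\left(F,U \right)} = 4 + \left(6 F + 4 U\right) = 4 + \left(4 U + 6 F\right) = 4 + 4 U + 6 F$)
$a{\left(C,o \right)} = \sqrt{-4 + \frac{16 + o + 4 C}{2 C}}$ ($a{\left(C,o \right)} = \sqrt{-4 + \frac{o + \left(4 + 4 C + 6 \cdot 2\right)}{C + C}} = \sqrt{-4 + \frac{o + \left(4 + 4 C + 12\right)}{2 C}} = \sqrt{-4 + \left(o + \left(16 + 4 C\right)\right) \frac{1}{2 C}} = \sqrt{-4 + \left(16 + o + 4 C\right) \frac{1}{2 C}} = \sqrt{-4 + \frac{16 + o + 4 C}{2 C}}$)
$1508 - a{\left(38,9 \right)} = 1508 - \frac{\sqrt{2} \sqrt{\frac{16 + 9 - 152}{38}}}{2} = 1508 - \frac{\sqrt{2} \sqrt{\frac{1}{38} \left(-127\right)}}{2} = 1508 - \frac{\sqrt{2} \sqrt{- \frac{127}{38}}}{2} = 1508 - \frac{\sqrt{2} \frac{i \sqrt{4826}}{38}}{2} = 1508 - \frac{i \sqrt{2413}}{38}$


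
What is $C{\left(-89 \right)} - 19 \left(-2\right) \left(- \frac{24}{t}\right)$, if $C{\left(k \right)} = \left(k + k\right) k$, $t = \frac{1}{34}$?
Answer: $-15166$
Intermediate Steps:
$t = \frac{1}{34} \approx 0.029412$
$C{\left(k \right)} = 2 k^{2}$ ($C{\left(k \right)} = 2 k k = 2 k^{2}$)
$C{\left(-89 \right)} - 19 \left(-2\right) \left(- \frac{24}{t}\right) = 2 \left(-89\right)^{2} - 19 \left(-2\right) \left(- 24 \frac{1}{\frac{1}{34}}\right) = 2 \cdot 7921 - - 38 \left(\left(-24\right) 34\right) = 15842 - \left(-38\right) \left(-816\right) = 15842 - 31008 = -15166$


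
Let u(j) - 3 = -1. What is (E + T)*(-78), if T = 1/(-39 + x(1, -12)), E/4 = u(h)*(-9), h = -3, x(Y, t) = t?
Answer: 95498/17 ≈ 5617.5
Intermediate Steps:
u(j) = 2 (u(j) = 3 - 1 = 2)
E = -72 (E = 4*(2*(-9)) = 4*(-18) = -72)
T = -1/51 (T = 1/(-39 - 12) = 1/(-51) = -1/51 ≈ -0.019608)
(E + T)*(-78) = (-72 - 1/51)*(-78) = -3673/51*(-78) = 95498/17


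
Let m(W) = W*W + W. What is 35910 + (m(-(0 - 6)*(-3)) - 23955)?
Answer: 12261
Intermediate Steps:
m(W) = W + W² (m(W) = W² + W = W + W²)
35910 + (m(-(0 - 6)*(-3)) - 23955) = 35910 + ((-(0 - 6)*(-3))*(1 - (0 - 6)*(-3)) - 23955) = 35910 + ((-(-6)*(-3))*(1 - (-6)*(-3)) - 23955) = 35910 + ((-1*18)*(1 - 1*18) - 23955) = 35910 + (-18*(1 - 18) - 23955) = 35910 + (-18*(-17) - 23955) = 35910 + (306 - 23955) = 35910 - 23649 = 12261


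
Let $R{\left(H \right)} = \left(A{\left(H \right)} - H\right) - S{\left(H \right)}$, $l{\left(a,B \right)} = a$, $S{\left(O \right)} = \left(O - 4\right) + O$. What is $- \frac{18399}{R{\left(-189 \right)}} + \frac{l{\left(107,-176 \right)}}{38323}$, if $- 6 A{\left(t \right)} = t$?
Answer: $- \frac{1410080819}{46179215} \approx -30.535$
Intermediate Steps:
$A{\left(t \right)} = - \frac{t}{6}$
$S{\left(O \right)} = -4 + 2 O$ ($S{\left(O \right)} = \left(-4 + O\right) + O = -4 + 2 O$)
$R{\left(H \right)} = 4 - \frac{19 H}{6}$ ($R{\left(H \right)} = \left(- \frac{H}{6} - H\right) - \left(-4 + 2 H\right) = - \frac{7 H}{6} - \left(-4 + 2 H\right) = 4 - \frac{19 H}{6}$)
$- \frac{18399}{R{\left(-189 \right)}} + \frac{l{\left(107,-176 \right)}}{38323} = - \frac{18399}{4 - - \frac{1197}{2}} + \frac{107}{38323} = - \frac{18399}{4 + \frac{1197}{2}} + 107 \cdot \frac{1}{38323} = - \frac{18399}{\frac{1205}{2}} + \frac{107}{38323} = \left(-18399\right) \frac{2}{1205} + \frac{107}{38323} = - \frac{36798}{1205} + \frac{107}{38323} = - \frac{1410080819}{46179215}$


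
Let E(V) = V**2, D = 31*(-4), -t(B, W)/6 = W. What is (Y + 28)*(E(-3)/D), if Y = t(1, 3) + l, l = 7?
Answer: -153/124 ≈ -1.2339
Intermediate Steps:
t(B, W) = -6*W
D = -124
Y = -11 (Y = -6*3 + 7 = -18 + 7 = -11)
(Y + 28)*(E(-3)/D) = (-11 + 28)*((-3)**2/(-124)) = 17*(9*(-1/124)) = 17*(-9/124) = -153/124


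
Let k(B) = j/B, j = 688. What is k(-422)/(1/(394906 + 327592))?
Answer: -248539312/211 ≈ -1.1779e+6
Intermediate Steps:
k(B) = 688/B
k(-422)/(1/(394906 + 327592)) = (688/(-422))/(1/(394906 + 327592)) = (688*(-1/422))/(1/722498) = -344/(211*1/722498) = -344/211*722498 = -248539312/211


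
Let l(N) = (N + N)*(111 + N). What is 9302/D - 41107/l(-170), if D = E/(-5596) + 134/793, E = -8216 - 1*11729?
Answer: 827372053261717/332318954940 ≈ 2489.7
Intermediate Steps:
E = -19945 (E = -8216 - 11729 = -19945)
l(N) = 2*N*(111 + N) (l(N) = (2*N)*(111 + N) = 2*N*(111 + N))
D = 16566249/4437628 (D = -19945/(-5596) + 134/793 = -19945*(-1/5596) + 134*(1/793) = 19945/5596 + 134/793 = 16566249/4437628 ≈ 3.7331)
9302/D - 41107/l(-170) = 9302/(16566249/4437628) - 41107*(-1/(340*(111 - 170))) = 9302*(4437628/16566249) - 41107/(2*(-170)*(-59)) = 41278815656/16566249 - 41107/20060 = 827372053261717/332318954940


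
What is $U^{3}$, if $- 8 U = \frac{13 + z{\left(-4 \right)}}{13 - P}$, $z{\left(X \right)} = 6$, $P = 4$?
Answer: $- \frac{6859}{373248} \approx -0.018377$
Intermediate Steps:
$U = - \frac{19}{72}$ ($U = - \frac{\left(13 + 6\right) \frac{1}{13 - 4}}{8} = - \frac{19 \frac{1}{13 - 4}}{8} = - \frac{19 \cdot \frac{1}{9}}{8} = \left(- \frac{1}{8}\right) \frac{19}{9} = - \frac{19}{72} \approx -0.26389$)
$U^{3} = \left(- \frac{19}{72}\right)^{3} = - \frac{6859}{373248}$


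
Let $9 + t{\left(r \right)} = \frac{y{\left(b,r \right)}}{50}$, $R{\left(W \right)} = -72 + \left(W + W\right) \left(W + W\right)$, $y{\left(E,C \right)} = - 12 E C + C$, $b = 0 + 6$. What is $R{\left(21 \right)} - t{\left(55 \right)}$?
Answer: $\frac{17791}{10} \approx 1779.1$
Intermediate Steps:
$b = 6$
$y{\left(E,C \right)} = C - 12 C E$ ($y{\left(E,C \right)} = - 12 C E + C = C - 12 C E$)
$R{\left(W \right)} = -72 + 4 W^{2}$ ($R{\left(W \right)} = -72 + 2 W 2 W = -72 + 4 W^{2}$)
$t{\left(r \right)} = -9 - \frac{71 r}{50}$ ($t{\left(r \right)} = -9 + \frac{r \left(1 - 72\right)}{50} = -9 + r \left(1 - 72\right) \frac{1}{50} = -9 + r \left(-71\right) \frac{1}{50} = -9 + - 71 r \frac{1}{50} = -9 - \frac{71 r}{50}$)
$R{\left(21 \right)} - t{\left(55 \right)} = \left(-72 + 4 \cdot 21^{2}\right) - \left(-9 - \frac{781}{10}\right) = \left(-72 + 4 \cdot 441\right) - \left(-9 - \frac{781}{10}\right) = \left(-72 + 1764\right) - - \frac{871}{10} = 1692 + \frac{871}{10} = \frac{17791}{10}$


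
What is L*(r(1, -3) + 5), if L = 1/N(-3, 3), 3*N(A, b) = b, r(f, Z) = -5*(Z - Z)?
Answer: 5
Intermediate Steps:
r(f, Z) = 0 (r(f, Z) = -5*0 = 0)
N(A, b) = b/3
L = 1 (L = 1/((⅓)*3) = 1/1 = 1)
L*(r(1, -3) + 5) = 1*(0 + 5) = 1*5 = 5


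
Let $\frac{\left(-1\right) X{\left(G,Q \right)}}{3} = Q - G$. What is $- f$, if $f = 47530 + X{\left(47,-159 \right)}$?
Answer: $-48148$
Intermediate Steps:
$X{\left(G,Q \right)} = - 3 Q + 3 G$ ($X{\left(G,Q \right)} = - 3 \left(Q - G\right) = - 3 Q + 3 G$)
$f = 48148$ ($f = 47530 + \left(\left(-3\right) \left(-159\right) + 3 \cdot 47\right) = 47530 + \left(477 + 141\right) = 47530 + 618 = 48148$)
$- f = \left(-1\right) 48148 = -48148$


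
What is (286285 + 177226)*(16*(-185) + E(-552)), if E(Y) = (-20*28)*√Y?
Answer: -1371992560 - 519132320*I*√138 ≈ -1.372e+9 - 6.0984e+9*I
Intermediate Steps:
E(Y) = -560*√Y
(286285 + 177226)*(16*(-185) + E(-552)) = (286285 + 177226)*(16*(-185) - 1120*I*√138) = 463511*(-2960 - 1120*I*√138) = -1371992560 - 519132320*I*√138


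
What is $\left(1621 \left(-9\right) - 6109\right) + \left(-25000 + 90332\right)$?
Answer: $44634$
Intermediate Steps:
$\left(1621 \left(-9\right) - 6109\right) + \left(-25000 + 90332\right) = \left(-14589 - 6109\right) + 65332 = -20698 + 65332 = 44634$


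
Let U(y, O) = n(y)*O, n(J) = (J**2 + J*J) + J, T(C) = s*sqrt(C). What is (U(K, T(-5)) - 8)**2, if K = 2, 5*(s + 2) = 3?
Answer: -916 + 224*I*sqrt(5) ≈ -916.0 + 500.88*I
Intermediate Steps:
s = -7/5 (s = -2 + (1/5)*3 = -2 + 3/5 = -7/5 ≈ -1.4000)
T(C) = -7*sqrt(C)/5
n(J) = J + 2*J**2 (n(J) = (J**2 + J**2) + J = 2*J**2 + J = J + 2*J**2)
U(y, O) = O*y*(1 + 2*y) (U(y, O) = (y*(1 + 2*y))*O = O*y*(1 + 2*y))
(U(K, T(-5)) - 8)**2 = (-7*I*sqrt(5)/5*2*(1 + 2*2) - 8)**2 = (-7*I*sqrt(5)/5*2*(1 + 4) - 8)**2 = (-7*I*sqrt(5)/5*2*5 - 8)**2 = (-14*I*sqrt(5) - 8)**2 = (-8 - 14*I*sqrt(5))**2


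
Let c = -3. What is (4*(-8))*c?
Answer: 96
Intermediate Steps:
(4*(-8))*c = (4*(-8))*(-3) = -32*(-3) = 96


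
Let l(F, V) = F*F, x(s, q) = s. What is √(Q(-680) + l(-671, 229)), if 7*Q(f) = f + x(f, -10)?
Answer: √22052289/7 ≈ 670.86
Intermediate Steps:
l(F, V) = F²
Q(f) = 2*f/7 (Q(f) = (f + f)/7 = (2*f)/7 = 2*f/7)
√(Q(-680) + l(-671, 229)) = √((2/7)*(-680) + (-671)²) = √(-1360/7 + 450241) = √(3150327/7) = √22052289/7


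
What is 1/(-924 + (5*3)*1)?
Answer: -1/909 ≈ -0.0011001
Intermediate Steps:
1/(-924 + (5*3)*1) = 1/(-924 + 15*1) = 1/(-924 + 15) = 1/(-909) = -1/909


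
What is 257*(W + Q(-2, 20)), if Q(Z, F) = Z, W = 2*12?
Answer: 5654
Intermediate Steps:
W = 24
257*(W + Q(-2, 20)) = 257*(24 - 2) = 257*22 = 5654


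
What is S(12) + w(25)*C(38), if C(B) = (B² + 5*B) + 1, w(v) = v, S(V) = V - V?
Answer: 40875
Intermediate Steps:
S(V) = 0
C(B) = 1 + B² + 5*B
S(12) + w(25)*C(38) = 0 + 25*(1 + 38² + 5*38) = 0 + 25*(1 + 1444 + 190) = 0 + 25*1635 = 0 + 40875 = 40875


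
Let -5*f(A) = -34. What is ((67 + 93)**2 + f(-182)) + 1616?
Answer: 136114/5 ≈ 27223.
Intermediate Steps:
f(A) = 34/5 (f(A) = -1/5*(-34) = 34/5)
((67 + 93)**2 + f(-182)) + 1616 = ((67 + 93)**2 + 34/5) + 1616 = (160**2 + 34/5) + 1616 = (25600 + 34/5) + 1616 = 128034/5 + 1616 = 136114/5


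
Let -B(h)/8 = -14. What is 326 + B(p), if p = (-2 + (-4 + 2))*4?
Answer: 438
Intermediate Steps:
p = -16 (p = (-2 - 2)*4 = -4*4 = -16)
B(h) = 112 (B(h) = -8*(-14) = 112)
326 + B(p) = 326 + 112 = 438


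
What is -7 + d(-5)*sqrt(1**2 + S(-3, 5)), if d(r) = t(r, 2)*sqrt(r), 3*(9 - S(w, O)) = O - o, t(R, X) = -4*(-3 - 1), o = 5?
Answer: -7 + 80*I*sqrt(2) ≈ -7.0 + 113.14*I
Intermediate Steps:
t(R, X) = 16 (t(R, X) = -4*(-4) = 16)
S(w, O) = 32/3 - O/3 (S(w, O) = 9 - (O - 1*5)/3 = 9 - (O - 5)/3 = 9 - (-5 + O)/3 = 9 + (5/3 - O/3) = 32/3 - O/3)
d(r) = 16*sqrt(r)
-7 + d(-5)*sqrt(1**2 + S(-3, 5)) = -7 + (16*sqrt(-5))*sqrt(1**2 + (32/3 - 1/3*5)) = -7 + (16*(I*sqrt(5)))*sqrt(1 + (32/3 - 5/3)) = -7 + (16*I*sqrt(5))*sqrt(1 + 9) = -7 + (16*I*sqrt(5))*sqrt(10) = -7 + 80*I*sqrt(2)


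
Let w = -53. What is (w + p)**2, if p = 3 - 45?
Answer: 9025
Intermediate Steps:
p = -42
(w + p)**2 = (-53 - 42)**2 = (-95)**2 = 9025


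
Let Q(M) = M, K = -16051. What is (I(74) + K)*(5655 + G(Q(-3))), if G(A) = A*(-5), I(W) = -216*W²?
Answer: -6797575890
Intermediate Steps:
G(A) = -5*A
(I(74) + K)*(5655 + G(Q(-3))) = (-216*74² - 16051)*(5655 - 5*(-3)) = (-216*5476 - 16051)*(5655 + 15) = (-1182816 - 16051)*5670 = -1198867*5670 = -6797575890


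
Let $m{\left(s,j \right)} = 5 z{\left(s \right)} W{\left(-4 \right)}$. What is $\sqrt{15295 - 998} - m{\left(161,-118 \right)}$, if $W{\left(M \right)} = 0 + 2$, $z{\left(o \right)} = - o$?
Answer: $1610 + 29 \sqrt{17} \approx 1729.6$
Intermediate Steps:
$W{\left(M \right)} = 2$
$m{\left(s,j \right)} = - 10 s$ ($m{\left(s,j \right)} = 5 \left(- s\right) 2 = - 5 s 2 = - 10 s$)
$\sqrt{15295 - 998} - m{\left(161,-118 \right)} = \sqrt{15295 - 998} - \left(-10\right) 161 = \sqrt{14297} - -1610 = 29 \sqrt{17} + 1610 = 1610 + 29 \sqrt{17}$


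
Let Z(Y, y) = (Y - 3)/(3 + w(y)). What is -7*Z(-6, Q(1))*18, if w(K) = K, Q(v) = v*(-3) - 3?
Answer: -378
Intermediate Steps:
Q(v) = -3 - 3*v (Q(v) = -3*v - 3 = -3 - 3*v)
Z(Y, y) = (-3 + Y)/(3 + y) (Z(Y, y) = (Y - 3)/(3 + y) = (-3 + Y)/(3 + y))
-7*Z(-6, Q(1))*18 = -7*(-3 - 6)/(3 + (-3 - 3*1))*18 = -7*(-9)/(3 + (-3 - 3))*18 = -7*(-9)/(3 - 6)*18 = -7*(-9)/(-3)*18 = -(-7)*(-9)/3*18 = -7*3*18 = -21*18 = -378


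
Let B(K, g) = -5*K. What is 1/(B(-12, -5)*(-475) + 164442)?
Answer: 1/135942 ≈ 7.3561e-6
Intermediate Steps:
1/(B(-12, -5)*(-475) + 164442) = 1/(-5*(-12)*(-475) + 164442) = 1/(60*(-475) + 164442) = 1/(-28500 + 164442) = 1/135942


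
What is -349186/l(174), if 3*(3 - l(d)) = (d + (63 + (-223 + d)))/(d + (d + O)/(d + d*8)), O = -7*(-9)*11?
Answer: -31816780762/240639 ≈ -1.3222e+5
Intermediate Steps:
O = 693 (O = 63*11 = 693)
l(d) = 3 - (-160 + 2*d)/(3*(d + (693 + d)/(9*d))) (l(d) = 3 - (d + (63 + (-223 + d)))/(3*(d + (d + 693)/(d + d*8))) = 3 - (d + (-160 + d))/(3*(d + (693 + d)/(d + 8*d))) = 3 - (-160 + 2*d)/(3*(d + (693 + d)/((9*d)))) = 3 - (-160 + 2*d)/(3*(d + (693 + d)*(1/(9*d)))) = 3 - (-160 + 2*d)/(3*(d + (693 + d)/(9*d))))
-349186/l(174) = -349186*(693 + 174 + 9*174²)/(21*(99 + 174² + 23*174)) = -349186*(693 + 174 + 9*30276)/(21*(99 + 30276 + 4002)) = -349186/(21*34377/(693 + 174 + 272484)) = -349186/(21*34377/273351) = -349186/(21*(1/273351)*34377) = -349186/240639/91117 = -349186*91117/240639 = -31816780762/240639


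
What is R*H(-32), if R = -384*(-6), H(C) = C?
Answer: -73728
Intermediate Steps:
R = 2304
R*H(-32) = 2304*(-32) = -73728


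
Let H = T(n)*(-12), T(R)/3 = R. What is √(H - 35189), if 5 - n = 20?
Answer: I*√34649 ≈ 186.14*I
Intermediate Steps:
n = -15 (n = 5 - 1*20 = 5 - 20 = -15)
T(R) = 3*R
H = 540 (H = (3*(-15))*(-12) = -45*(-12) = 540)
√(H - 35189) = √(540 - 35189) = √(-34649) = I*√34649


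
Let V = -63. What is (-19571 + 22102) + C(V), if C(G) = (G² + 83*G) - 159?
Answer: 1112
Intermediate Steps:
C(G) = -159 + G² + 83*G
(-19571 + 22102) + C(V) = (-19571 + 22102) + (-159 + (-63)² + 83*(-63)) = 2531 + (-159 + 3969 - 5229) = 2531 - 1419 = 1112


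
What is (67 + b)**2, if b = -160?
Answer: 8649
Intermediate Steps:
(67 + b)**2 = (67 - 160)**2 = (-93)**2 = 8649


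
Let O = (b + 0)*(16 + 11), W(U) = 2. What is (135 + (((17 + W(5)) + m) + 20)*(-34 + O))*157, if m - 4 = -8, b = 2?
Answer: 131095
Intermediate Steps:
m = -4 (m = 4 - 8 = -4)
O = 54 (O = (2 + 0)*(16 + 11) = 2*27 = 54)
(135 + (((17 + W(5)) + m) + 20)*(-34 + O))*157 = (135 + (((17 + 2) - 4) + 20)*(-34 + 54))*157 = (135 + ((19 - 4) + 20)*20)*157 = (135 + (15 + 20)*20)*157 = (135 + 35*20)*157 = (135 + 700)*157 = 835*157 = 131095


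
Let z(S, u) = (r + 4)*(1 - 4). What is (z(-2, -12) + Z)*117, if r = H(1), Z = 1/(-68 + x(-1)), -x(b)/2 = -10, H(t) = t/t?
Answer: -28119/16 ≈ -1757.4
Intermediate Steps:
H(t) = 1
x(b) = 20 (x(b) = -2*(-10) = 20)
Z = -1/48 (Z = 1/(-68 + 20) = 1/(-48) = -1/48 ≈ -0.020833)
r = 1
z(S, u) = -15 (z(S, u) = (1 + 4)*(1 - 4) = 5*(-3) = -15)
(z(-2, -12) + Z)*117 = (-15 - 1/48)*117 = -721/48*117 = -28119/16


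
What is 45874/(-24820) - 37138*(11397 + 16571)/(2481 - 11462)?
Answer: 12889758000243/111454210 ≈ 1.1565e+5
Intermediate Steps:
45874/(-24820) - 37138*(11397 + 16571)/(2481 - 11462) = 45874*(-1/24820) - 37138/((-8981/27968)) = -22937/12410 - 37138/((-8981*1/27968)) = -22937/12410 - 37138/(-8981/27968) = -22937/12410 - 37138*(-27968/8981) = -22937/12410 + 1038675584/8981 = 12889758000243/111454210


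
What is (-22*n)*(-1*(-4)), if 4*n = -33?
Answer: 726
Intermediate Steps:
n = -33/4 (n = (¼)*(-33) = -33/4 ≈ -8.2500)
(-22*n)*(-1*(-4)) = (-22*(-33/4))*(-1*(-4)) = (363/2)*4 = 726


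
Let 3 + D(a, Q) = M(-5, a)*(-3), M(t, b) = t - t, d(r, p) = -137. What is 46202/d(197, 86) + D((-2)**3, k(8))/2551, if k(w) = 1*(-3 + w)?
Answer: -117861713/349487 ≈ -337.24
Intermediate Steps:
k(w) = -3 + w
M(t, b) = 0
D(a, Q) = -3 (D(a, Q) = -3 + 0*(-3) = -3 + 0 = -3)
46202/d(197, 86) + D((-2)**3, k(8))/2551 = 46202/(-137) - 3/2551 = 46202*(-1/137) - 3*1/2551 = -46202/137 - 3/2551 = -117861713/349487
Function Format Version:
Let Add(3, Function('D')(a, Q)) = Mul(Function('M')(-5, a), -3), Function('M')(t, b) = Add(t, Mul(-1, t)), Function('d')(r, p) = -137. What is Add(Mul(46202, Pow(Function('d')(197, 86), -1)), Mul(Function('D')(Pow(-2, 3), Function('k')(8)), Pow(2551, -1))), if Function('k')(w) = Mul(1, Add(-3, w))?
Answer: Rational(-117861713, 349487) ≈ -337.24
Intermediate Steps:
Function('k')(w) = Add(-3, w)
Function('M')(t, b) = 0
Function('D')(a, Q) = -3 (Function('D')(a, Q) = Add(-3, Mul(0, -3)) = Add(-3, 0) = -3)
Add(Mul(46202, Pow(Function('d')(197, 86), -1)), Mul(Function('D')(Pow(-2, 3), Function('k')(8)), Pow(2551, -1))) = Add(Mul(46202, Pow(-137, -1)), Mul(-3, Pow(2551, -1))) = Add(Mul(46202, Rational(-1, 137)), Mul(-3, Rational(1, 2551))) = Add(Rational(-46202, 137), Rational(-3, 2551)) = Rational(-117861713, 349487)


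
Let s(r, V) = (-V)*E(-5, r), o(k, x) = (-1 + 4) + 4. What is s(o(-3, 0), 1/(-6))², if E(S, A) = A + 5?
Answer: 4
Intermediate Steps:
E(S, A) = 5 + A
o(k, x) = 7 (o(k, x) = 3 + 4 = 7)
s(r, V) = -V*(5 + r) (s(r, V) = (-V)*(5 + r) = -V*(5 + r))
s(o(-3, 0), 1/(-6))² = (-1*(5 + 7)/(-6))² = (-1*(-⅙)*12)² = 2² = 4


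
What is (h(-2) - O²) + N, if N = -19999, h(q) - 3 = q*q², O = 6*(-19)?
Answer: -33000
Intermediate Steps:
O = -114
h(q) = 3 + q³ (h(q) = 3 + q*q² = 3 + q³)
(h(-2) - O²) + N = ((3 + (-2)³) - 1*(-114)²) - 19999 = ((3 - 8) - 1*12996) - 19999 = (-5 - 12996) - 19999 = -13001 - 19999 = -33000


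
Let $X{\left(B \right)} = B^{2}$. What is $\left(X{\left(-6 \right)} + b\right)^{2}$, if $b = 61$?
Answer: $9409$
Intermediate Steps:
$\left(X{\left(-6 \right)} + b\right)^{2} = \left(\left(-6\right)^{2} + 61\right)^{2} = \left(36 + 61\right)^{2} = 97^{2} = 9409$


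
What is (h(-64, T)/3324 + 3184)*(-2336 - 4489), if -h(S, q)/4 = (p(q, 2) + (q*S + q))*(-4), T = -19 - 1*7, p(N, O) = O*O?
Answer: -6034373800/277 ≈ -2.1785e+7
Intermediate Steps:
p(N, O) = O²
T = -26 (T = -19 - 7 = -26)
h(S, q) = 64 + 16*q + 16*S*q (h(S, q) = -4*(2² + (q*S + q))*(-4) = -4*(4 + (S*q + q))*(-4) = -4*(4 + (q + S*q))*(-4) = -4*(4 + q + S*q)*(-4) = -4*(-16 - 4*q - 4*S*q) = 64 + 16*q + 16*S*q)
(h(-64, T)/3324 + 3184)*(-2336 - 4489) = ((64 + 16*(-26) + 16*(-64)*(-26))/3324 + 3184)*(-2336 - 4489) = ((64 - 416 + 26624)*(1/3324) + 3184)*(-6825) = (26272*(1/3324) + 3184)*(-6825) = (6568/831 + 3184)*(-6825) = (2652472/831)*(-6825) = -6034373800/277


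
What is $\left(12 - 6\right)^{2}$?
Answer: $36$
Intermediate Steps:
$\left(12 - 6\right)^{2} = 6^{2} = 36$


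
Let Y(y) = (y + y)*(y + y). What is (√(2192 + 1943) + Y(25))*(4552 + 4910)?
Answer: 23655000 + 9462*√4135 ≈ 2.4263e+7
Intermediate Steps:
Y(y) = 4*y² (Y(y) = (2*y)*(2*y) = 4*y²)
(√(2192 + 1943) + Y(25))*(4552 + 4910) = (√(2192 + 1943) + 4*25²)*(4552 + 4910) = (√4135 + 4*625)*9462 = (√4135 + 2500)*9462 = (2500 + √4135)*9462 = 23655000 + 9462*√4135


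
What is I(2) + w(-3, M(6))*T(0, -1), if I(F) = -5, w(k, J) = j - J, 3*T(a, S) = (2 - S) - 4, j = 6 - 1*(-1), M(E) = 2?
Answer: -20/3 ≈ -6.6667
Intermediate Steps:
j = 7 (j = 6 + 1 = 7)
T(a, S) = -2/3 - S/3 (T(a, S) = ((2 - S) - 4)/3 = (-2 - S)/3 = -2/3 - S/3)
w(k, J) = 7 - J
I(2) + w(-3, M(6))*T(0, -1) = -5 + (7 - 1*2)*(-2/3 - 1/3*(-1)) = -5 + (7 - 2)*(-2/3 + 1/3) = -5 + 5*(-1/3) = -5 - 5/3 = -20/3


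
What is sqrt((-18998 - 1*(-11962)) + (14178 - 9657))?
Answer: I*sqrt(2515) ≈ 50.15*I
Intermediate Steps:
sqrt((-18998 - 1*(-11962)) + (14178 - 9657)) = sqrt((-18998 + 11962) + 4521) = sqrt(-7036 + 4521) = sqrt(-2515) = I*sqrt(2515)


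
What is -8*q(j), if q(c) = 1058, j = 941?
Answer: -8464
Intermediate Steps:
-8*q(j) = -8*1058 = -1*8464 = -8464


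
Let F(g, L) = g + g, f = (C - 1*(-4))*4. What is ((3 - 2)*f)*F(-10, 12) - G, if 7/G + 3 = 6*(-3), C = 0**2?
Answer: -959/3 ≈ -319.67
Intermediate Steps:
C = 0
G = -1/3 (G = 7/(-3 + 6*(-3)) = 7/(-3 - 18) = 7/(-21) = 7*(-1/21) = -1/3 ≈ -0.33333)
f = 16 (f = (0 - 1*(-4))*4 = (0 + 4)*4 = 4*4 = 16)
F(g, L) = 2*g
((3 - 2)*f)*F(-10, 12) - G = ((3 - 2)*16)*(2*(-10)) - 1*(-1/3) = (1*16)*(-20) + 1/3 = 16*(-20) + 1/3 = -320 + 1/3 = -959/3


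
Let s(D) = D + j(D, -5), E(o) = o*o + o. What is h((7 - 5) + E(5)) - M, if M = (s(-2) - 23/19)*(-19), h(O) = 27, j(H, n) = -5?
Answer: -129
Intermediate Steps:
E(o) = o + o² (E(o) = o² + o = o + o²)
s(D) = -5 + D (s(D) = D - 5 = -5 + D)
M = 156 (M = ((-5 - 2) - 23/19)*(-19) = (-7 - 23*1/19)*(-19) = (-7 - 23/19)*(-19) = -156/19*(-19) = 156)
h((7 - 5) + E(5)) - M = 27 - 1*156 = 27 - 156 = -129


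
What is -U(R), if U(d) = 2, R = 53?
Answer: -2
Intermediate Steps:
-U(R) = -1*2 = -2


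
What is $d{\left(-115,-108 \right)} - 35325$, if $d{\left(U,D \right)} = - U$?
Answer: $-35210$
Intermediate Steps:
$d{\left(-115,-108 \right)} - 35325 = \left(-1\right) \left(-115\right) - 35325 = 115 - 35325 = -35210$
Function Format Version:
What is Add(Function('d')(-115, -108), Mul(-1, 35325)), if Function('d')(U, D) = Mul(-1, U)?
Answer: -35210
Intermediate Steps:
Add(Function('d')(-115, -108), Mul(-1, 35325)) = Add(Mul(-1, -115), Mul(-1, 35325)) = Add(115, -35325) = -35210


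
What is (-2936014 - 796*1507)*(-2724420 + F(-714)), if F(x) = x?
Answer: 11270026018524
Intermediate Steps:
(-2936014 - 796*1507)*(-2724420 + F(-714)) = (-2936014 - 796*1507)*(-2724420 - 714) = (-2936014 - 1199572)*(-2725134) = -4135586*(-2725134) = 11270026018524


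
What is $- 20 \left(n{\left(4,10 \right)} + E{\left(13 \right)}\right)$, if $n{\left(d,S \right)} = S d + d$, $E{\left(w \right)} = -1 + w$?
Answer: $-1120$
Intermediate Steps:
$n{\left(d,S \right)} = d + S d$
$- 20 \left(n{\left(4,10 \right)} + E{\left(13 \right)}\right) = - 20 \left(4 \left(1 + 10\right) + \left(-1 + 13\right)\right) = - 20 \left(4 \cdot 11 + 12\right) = - 20 \left(44 + 12\right) = \left(-20\right) 56 = -1120$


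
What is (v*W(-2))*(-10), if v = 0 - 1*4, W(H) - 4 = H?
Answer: 80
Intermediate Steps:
W(H) = 4 + H
v = -4 (v = 0 - 4 = -4)
(v*W(-2))*(-10) = -4*(4 - 2)*(-10) = -4*2*(-10) = -8*(-10) = 80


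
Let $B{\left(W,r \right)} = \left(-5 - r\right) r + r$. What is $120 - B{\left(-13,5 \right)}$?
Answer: $165$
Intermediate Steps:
$B{\left(W,r \right)} = r + r \left(-5 - r\right)$ ($B{\left(W,r \right)} = r \left(-5 - r\right) + r = r + r \left(-5 - r\right)$)
$120 - B{\left(-13,5 \right)} = 120 - \left(-1\right) 5 \left(4 + 5\right) = 120 - \left(-1\right) 5 \cdot 9 = 120 - -45 = 120 + 45 = 165$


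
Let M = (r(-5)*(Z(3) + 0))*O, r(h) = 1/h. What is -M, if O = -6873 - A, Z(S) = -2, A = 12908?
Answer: 39562/5 ≈ 7912.4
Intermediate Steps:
O = -19781 (O = -6873 - 1*12908 = -6873 - 12908 = -19781)
M = -39562/5 (M = ((-2 + 0)/(-5))*(-19781) = -⅕*(-2)*(-19781) = (⅖)*(-19781) = -39562/5 ≈ -7912.4)
-M = -1*(-39562/5) = 39562/5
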